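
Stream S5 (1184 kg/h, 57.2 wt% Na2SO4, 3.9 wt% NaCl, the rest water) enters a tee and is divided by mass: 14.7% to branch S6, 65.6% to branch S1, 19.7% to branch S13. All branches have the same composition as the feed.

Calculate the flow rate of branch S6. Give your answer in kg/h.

Branch S6 flow = 0.147×1184 = 174.05 kg/h.

174 kg/h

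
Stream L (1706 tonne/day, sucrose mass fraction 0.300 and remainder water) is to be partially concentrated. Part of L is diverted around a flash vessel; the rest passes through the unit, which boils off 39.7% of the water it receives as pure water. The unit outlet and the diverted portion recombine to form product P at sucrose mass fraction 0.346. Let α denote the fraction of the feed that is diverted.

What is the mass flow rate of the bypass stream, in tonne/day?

889.8 tonne/day

All 1706×0.300 = 511.8 tonne/day of sucrose reaches P, so P = 511.8/0.346 = 1479.2 tonne/day and vapour = 226.81 tonne/day.
The evaporator receives (1−α)·1706 of feed at 0.700 water and removes 0.397 of that water:
0.397×0.700×(1−α)×1706 = 226.81
(1−α) = 226.81/474.1 = 0.4784;  α = 0.5216.
Bypass flow = 0.5216×1706 = 889.85 tonne/day.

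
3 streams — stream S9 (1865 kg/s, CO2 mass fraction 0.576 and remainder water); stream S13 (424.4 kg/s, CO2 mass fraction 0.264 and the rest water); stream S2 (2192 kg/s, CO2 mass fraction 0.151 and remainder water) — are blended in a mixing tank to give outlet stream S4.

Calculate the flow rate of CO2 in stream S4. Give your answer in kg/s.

1517 kg/s

CO2 out = CO2 in = 1865×0.576 + 424.4×0.264 + 2192×0.151 = 1517.3 kg/s.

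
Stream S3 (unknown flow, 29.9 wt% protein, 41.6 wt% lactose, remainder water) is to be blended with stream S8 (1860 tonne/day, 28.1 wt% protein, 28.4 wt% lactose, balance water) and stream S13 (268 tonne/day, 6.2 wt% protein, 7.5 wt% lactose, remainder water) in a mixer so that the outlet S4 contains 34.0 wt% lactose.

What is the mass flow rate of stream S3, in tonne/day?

2305 tonne/day

Let S3 be the unknown flow. Total out = 2128 + S3.
lactose balance: 548.34 + 0.416·S3 = 0.340·(2128 + S3)
(0.416 − 0.340)·S3 = 0.340×2128 − 548.34 = 175.18
S3 = 175.18 / 0.076 = 2305 tonne/day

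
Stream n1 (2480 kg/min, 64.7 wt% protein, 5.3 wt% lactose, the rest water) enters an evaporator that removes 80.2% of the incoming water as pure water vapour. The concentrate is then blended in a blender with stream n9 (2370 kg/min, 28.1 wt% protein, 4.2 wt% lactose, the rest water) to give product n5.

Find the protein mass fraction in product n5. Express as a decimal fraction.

0.534

Vapour removed = 0.802×0.300×2480 = 596.69 kg/min; concentrate = 1883.3 kg/min.
protein reaching the mixer = 1604.6 (from concentrate) + 2370×0.281 = 2270.5 kg/min.
Product flow = 1883.3 + 2370 = 4253.3 kg/min; protein fraction = 0.534.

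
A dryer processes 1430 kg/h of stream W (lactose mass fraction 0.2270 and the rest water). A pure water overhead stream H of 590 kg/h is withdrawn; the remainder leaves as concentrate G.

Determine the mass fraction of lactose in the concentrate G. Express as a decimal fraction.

lactose is not removed: 1430×0.227 = 324.61 kg/h of lactose enters G.
Concentrate = 1430 − 590 = 840 kg/h.
Mass fraction = 324.61/840 = 0.3864.

0.3864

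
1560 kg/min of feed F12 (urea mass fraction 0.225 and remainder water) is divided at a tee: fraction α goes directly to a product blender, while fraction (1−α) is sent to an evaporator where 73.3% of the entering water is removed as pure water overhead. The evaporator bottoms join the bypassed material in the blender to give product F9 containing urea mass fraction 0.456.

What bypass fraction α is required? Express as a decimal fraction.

All 1560×0.225 = 351 kg/min of urea reaches F9, so F9 = 351/0.456 = 769.74 kg/min and vapour = 790.26 kg/min.
The evaporator receives (1−α)·1560 of feed at 0.775 water and removes 0.733 of that water:
0.733×0.775×(1−α)×1560 = 790.26
(1−α) = 790.26/886.2 = 0.8917;  α = 0.1083.

0.108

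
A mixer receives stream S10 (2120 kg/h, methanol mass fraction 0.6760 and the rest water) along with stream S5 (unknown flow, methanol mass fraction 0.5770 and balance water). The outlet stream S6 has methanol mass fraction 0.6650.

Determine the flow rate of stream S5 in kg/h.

265 kg/h

Let S5 be the unknown flow. Total out = 2120 + S5.
methanol balance: 1433.1 + 0.577·S5 = 0.665·(2120 + S5)
(0.577 − 0.665)·S5 = 0.665×2120 − 1433.1 = -23.32
S5 = -23.32 / -0.088 = 265 kg/h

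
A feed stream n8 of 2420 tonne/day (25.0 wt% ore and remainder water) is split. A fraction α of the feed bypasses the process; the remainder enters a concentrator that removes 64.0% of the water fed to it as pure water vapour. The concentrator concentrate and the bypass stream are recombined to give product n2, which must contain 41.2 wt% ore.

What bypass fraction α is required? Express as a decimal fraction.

All 2420×0.250 = 605 tonne/day of ore reaches n2, so n2 = 605/0.412 = 1468.4 tonne/day and vapour = 951.55 tonne/day.
The evaporator receives (1−α)·2420 of feed at 0.750 water and removes 0.640 of that water:
0.640×0.750×(1−α)×2420 = 951.55
(1−α) = 951.55/1161.6 = 0.8192;  α = 0.1808.

0.181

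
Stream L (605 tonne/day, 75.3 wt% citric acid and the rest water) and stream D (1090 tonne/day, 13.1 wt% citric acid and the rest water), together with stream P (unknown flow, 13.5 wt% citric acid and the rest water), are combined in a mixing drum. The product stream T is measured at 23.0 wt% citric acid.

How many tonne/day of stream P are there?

Let P be the unknown flow. Total out = 1695 + P.
citric acid balance: 598.36 + 0.135·P = 0.230·(1695 + P)
(0.135 − 0.230)·P = 0.230×1695 − 598.36 = -208.5
P = -208.5 / -0.095 = 2194.8 tonne/day

2195 tonne/day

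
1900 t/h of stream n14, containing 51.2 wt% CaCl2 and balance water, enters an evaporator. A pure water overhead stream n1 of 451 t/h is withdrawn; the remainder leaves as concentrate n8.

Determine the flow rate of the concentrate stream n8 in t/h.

1449 t/h

Concentrate = 1900 − 451 = 1449 t/h.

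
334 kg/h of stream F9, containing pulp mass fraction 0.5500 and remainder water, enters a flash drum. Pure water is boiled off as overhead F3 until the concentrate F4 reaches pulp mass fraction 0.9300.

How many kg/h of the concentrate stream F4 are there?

197.5 kg/h

pulp is conserved: 334×0.550 = 183.7 kg/h all reports to the concentrate.
Concentrate = 183.7/(target fraction) = 197.53 kg/h.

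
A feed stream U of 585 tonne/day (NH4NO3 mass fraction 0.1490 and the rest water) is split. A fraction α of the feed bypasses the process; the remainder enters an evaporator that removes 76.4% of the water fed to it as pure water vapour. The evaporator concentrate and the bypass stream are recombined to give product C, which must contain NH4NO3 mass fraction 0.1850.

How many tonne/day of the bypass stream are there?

All 585×0.149 = 87.165 tonne/day of NH4NO3 reaches C, so C = 87.165/0.185 = 471.16 tonne/day and vapour = 113.84 tonne/day.
The evaporator receives (1−α)·585 of feed at 0.851 water and removes 0.764 of that water:
0.764×0.851×(1−α)×585 = 113.84
(1−α) = 113.84/380.35 = 0.2993;  α = 0.7007.
Bypass flow = 0.7007×585 = 409.91 tonne/day.

409.9 tonne/day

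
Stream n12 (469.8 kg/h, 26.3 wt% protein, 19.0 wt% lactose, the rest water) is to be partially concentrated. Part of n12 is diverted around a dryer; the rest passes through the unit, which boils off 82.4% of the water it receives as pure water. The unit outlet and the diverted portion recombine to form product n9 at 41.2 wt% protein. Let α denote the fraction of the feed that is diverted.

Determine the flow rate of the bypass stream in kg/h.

All 469.8×0.263 = 123.56 kg/h of protein reaches n9, so n9 = 123.56/0.412 = 299.9 kg/h and vapour = 169.9 kg/h.
The evaporator receives (1−α)·469.8 of feed at 0.547 water and removes 0.824 of that water:
0.824×0.547×(1−α)×469.8 = 169.9
(1−α) = 169.9/211.75 = 0.8024;  α = 0.1976.
Bypass flow = 0.1976×469.8 = 92.847 kg/h.

92.85 kg/h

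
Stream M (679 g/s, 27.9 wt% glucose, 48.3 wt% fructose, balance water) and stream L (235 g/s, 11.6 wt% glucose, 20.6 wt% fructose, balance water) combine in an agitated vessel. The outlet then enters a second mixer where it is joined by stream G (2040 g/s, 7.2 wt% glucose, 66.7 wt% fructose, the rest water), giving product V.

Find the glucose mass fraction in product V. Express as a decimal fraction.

0.1231

Overall, product flow = 2954 g/s.
glucose in = 679×0.279 + 235×0.116 + 2040×0.072 = 363.58 g/s.
glucose fraction in V = 0.1231.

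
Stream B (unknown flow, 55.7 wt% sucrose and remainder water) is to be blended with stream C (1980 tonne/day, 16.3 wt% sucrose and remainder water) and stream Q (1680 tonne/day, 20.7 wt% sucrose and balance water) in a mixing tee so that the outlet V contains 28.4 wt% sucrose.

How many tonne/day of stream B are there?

Let B be the unknown flow. Total out = 3660 + B.
sucrose balance: 670.5 + 0.557·B = 0.284·(3660 + B)
(0.557 − 0.284)·B = 0.284×3660 − 670.5 = 368.94
B = 368.94 / 0.273 = 1351.4 tonne/day

1351 tonne/day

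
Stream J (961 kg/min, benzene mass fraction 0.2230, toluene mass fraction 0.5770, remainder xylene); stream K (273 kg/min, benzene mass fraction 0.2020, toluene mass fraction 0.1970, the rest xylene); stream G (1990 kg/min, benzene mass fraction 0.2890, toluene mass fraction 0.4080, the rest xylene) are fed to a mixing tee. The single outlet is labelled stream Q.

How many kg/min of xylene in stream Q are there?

959.2 kg/min

xylene out = xylene in = 961×0.200 + 273×0.601 + 1990×0.303 = 959.24 kg/min.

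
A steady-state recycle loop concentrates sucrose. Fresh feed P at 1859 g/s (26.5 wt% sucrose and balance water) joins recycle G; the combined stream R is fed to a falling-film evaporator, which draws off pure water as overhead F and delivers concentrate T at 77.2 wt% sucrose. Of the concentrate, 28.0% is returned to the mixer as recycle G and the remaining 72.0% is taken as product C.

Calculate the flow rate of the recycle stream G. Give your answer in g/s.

248.2 g/s

Overall sucrose balance (none leaves overhead): sucrose in fresh feed = sucrose in product, i.e. 1859×0.265 = (1−0.280)·T·0.772.
T = 492.64/(0.772×0.720) = 886.29 g/s.
Recycle G = 0.280×886.29 = 248.16 g/s.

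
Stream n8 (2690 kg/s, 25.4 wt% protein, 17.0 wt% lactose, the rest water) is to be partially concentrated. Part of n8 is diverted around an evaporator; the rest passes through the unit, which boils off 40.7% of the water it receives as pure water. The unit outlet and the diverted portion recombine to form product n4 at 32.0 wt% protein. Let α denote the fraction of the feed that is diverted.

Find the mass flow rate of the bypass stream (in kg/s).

323.4 kg/s

All 2690×0.254 = 683.26 kg/s of protein reaches n4, so n4 = 683.26/0.320 = 2135.2 kg/s and vapour = 554.81 kg/s.
The evaporator receives (1−α)·2690 of feed at 0.576 water and removes 0.407 of that water:
0.407×0.576×(1−α)×2690 = 554.81
(1−α) = 554.81/630.62 = 0.8798;  α = 0.1202.
Bypass flow = 0.1202×2690 = 323.38 kg/s.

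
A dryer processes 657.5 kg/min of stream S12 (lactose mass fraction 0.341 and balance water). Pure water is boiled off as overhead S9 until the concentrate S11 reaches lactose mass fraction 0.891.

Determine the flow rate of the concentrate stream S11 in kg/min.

lactose is conserved: 657.5×0.341 = 224.21 kg/min all reports to the concentrate.
Concentrate = 224.21/(target fraction) = 251.64 kg/min.

251.6 kg/min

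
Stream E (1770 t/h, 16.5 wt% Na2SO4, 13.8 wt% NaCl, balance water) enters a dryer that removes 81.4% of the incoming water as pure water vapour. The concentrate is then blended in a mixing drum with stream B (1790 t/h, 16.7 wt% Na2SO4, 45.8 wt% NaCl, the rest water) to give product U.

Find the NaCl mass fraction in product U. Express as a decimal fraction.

Vapour removed = 0.814×0.697×1770 = 1004.2 t/h; concentrate = 765.78 t/h.
NaCl reaching the mixer = 244.26 (from concentrate) + 1790×0.458 = 1064.1 t/h.
Product flow = 765.78 + 1790 = 2555.8 t/h; NaCl fraction = 0.416.

0.416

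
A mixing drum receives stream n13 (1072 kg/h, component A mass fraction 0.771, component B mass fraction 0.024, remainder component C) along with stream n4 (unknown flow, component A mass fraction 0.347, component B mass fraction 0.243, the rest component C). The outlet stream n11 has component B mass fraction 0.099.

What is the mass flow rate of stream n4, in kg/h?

Let n4 be the unknown flow. Total out = 1072 + n4.
component B balance: 25.728 + 0.243·n4 = 0.099·(1072 + n4)
(0.243 − 0.099)·n4 = 0.099×1072 − 25.728 = 80.4
n4 = 80.4 / 0.144 = 558.33 kg/h

558.3 kg/h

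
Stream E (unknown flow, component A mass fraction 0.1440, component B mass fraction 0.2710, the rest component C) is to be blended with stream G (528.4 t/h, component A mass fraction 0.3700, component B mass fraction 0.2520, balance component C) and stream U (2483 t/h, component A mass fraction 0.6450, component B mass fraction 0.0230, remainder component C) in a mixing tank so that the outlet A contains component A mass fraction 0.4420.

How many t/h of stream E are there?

Let E be the unknown flow. Total out = 3011.4 + E.
component A balance: 1797 + 0.144·E = 0.442·(3011.4 + E)
(0.144 − 0.442)·E = 0.442×3011.4 − 1797 = -466
E = -466 / -0.298 = 1563.8 t/h

1564 t/h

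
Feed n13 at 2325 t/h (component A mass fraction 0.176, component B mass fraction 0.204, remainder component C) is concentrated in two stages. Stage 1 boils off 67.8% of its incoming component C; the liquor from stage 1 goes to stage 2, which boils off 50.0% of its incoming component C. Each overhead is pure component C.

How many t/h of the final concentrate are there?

1116 t/h

component C in feed = 2325×0.620 = 1441.5 t/h.
After stage 1: component C left = (1−0.678)×1441.5 = 464.16; stream total = 1347.7 t/h.
After stage 2: component C left = (1−0.500)×464.16 = 232.08; final concentrate = 1115.6 t/h.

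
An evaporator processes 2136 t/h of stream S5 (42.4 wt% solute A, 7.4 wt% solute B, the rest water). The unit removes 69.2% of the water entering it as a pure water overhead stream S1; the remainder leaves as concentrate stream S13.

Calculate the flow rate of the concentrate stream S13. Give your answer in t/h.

water entering = 2136×0.502 = 1072.3 t/h; overhead removed = 0.692×1072.3 = 742.01 t/h.
Concentrate = 2136 − 742.01 = 1394 t/h.

1394 t/h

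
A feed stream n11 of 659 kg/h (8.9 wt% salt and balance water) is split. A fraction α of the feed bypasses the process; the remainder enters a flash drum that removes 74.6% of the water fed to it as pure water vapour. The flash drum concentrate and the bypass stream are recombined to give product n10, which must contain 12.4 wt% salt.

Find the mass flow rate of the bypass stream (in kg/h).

All 659×0.089 = 58.651 kg/h of salt reaches n10, so n10 = 58.651/0.124 = 472.99 kg/h and vapour = 186.01 kg/h.
The evaporator receives (1−α)·659 of feed at 0.911 water and removes 0.746 of that water:
0.746×0.911×(1−α)×659 = 186.01
(1−α) = 186.01/447.86 = 0.4153;  α = 0.5847.
Bypass flow = 0.5847×659 = 385.3 kg/h.

385.3 kg/h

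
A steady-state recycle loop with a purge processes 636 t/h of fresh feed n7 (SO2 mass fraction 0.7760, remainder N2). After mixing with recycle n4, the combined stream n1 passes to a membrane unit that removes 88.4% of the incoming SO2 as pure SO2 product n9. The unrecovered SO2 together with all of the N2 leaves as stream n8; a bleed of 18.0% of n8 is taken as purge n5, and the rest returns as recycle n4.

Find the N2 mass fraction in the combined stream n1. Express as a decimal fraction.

N2 enters only via n7 and leaves only via the purge: 636×0.224 = 0.180×(N2 in n8), and the membrane unit passes all N2, so N2 in n1 = N2 in n8 = 791.47 t/h.
SO2 in n1: m_A = 636×0.776 + (1−0.180)·(1−0.884)·m_A, so m_A = 493.54/0.9049 = 545.42 t/h.
n1 = 545.42 + 791.47 = 1336.9 t/h.
N2 fraction in n1 = 791.47/1336.9 = 0.5920.

0.5920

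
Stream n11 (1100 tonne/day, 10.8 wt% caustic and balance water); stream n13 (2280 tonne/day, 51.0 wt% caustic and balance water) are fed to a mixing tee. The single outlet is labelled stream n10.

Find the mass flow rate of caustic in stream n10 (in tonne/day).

caustic out = caustic in = 1100×0.108 + 2280×0.510 = 1281.6 tonne/day.

1282 tonne/day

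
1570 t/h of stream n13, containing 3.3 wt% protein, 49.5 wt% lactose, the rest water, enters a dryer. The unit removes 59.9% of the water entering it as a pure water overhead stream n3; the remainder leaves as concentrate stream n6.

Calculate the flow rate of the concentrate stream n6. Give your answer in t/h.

water entering = 1570×0.472 = 741.04 t/h; overhead removed = 0.599×741.04 = 443.88 t/h.
Concentrate = 1570 − 443.88 = 1126.1 t/h.

1126 t/h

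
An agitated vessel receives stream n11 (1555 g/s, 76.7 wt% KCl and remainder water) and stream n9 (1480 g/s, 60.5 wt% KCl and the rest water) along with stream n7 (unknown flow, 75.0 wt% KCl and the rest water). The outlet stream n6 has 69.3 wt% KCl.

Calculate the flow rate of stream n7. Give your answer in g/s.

Let n7 be the unknown flow. Total out = 3035 + n7.
KCl balance: 2088.1 + 0.750·n7 = 0.693·(3035 + n7)
(0.750 − 0.693)·n7 = 0.693×3035 − 2088.1 = 15.17
n7 = 15.17 / 0.057 = 266.14 g/s

266.1 g/s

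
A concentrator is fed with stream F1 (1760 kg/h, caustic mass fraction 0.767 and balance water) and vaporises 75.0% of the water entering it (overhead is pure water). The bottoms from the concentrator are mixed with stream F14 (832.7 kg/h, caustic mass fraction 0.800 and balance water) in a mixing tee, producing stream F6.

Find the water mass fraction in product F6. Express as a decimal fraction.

0.118

Vapour removed = 0.750×0.233×1760 = 307.56 kg/h; concentrate = 1452.4 kg/h.
water reaching the mixer = 102.52 (from concentrate) + 832.7×0.200 = 269.06 kg/h.
Product flow = 1452.4 + 832.7 = 2285.1 kg/h; water fraction = 0.118.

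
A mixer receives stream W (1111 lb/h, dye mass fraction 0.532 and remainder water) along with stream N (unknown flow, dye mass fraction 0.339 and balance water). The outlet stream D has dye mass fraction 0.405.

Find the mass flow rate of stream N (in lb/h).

2138 lb/h

Let N be the unknown flow. Total out = 1111 + N.
dye balance: 591.05 + 0.339·N = 0.405·(1111 + N)
(0.339 − 0.405)·N = 0.405×1111 − 591.05 = -141.1
N = -141.1 / -0.066 = 2137.8 lb/h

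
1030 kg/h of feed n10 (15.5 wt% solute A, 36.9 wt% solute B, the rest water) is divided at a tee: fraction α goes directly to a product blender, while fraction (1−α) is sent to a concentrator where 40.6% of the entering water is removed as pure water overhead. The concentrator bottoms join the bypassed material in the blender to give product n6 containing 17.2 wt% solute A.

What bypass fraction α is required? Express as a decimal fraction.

0.489

All 1030×0.155 = 159.65 kg/h of solute A reaches n6, so n6 = 159.65/0.172 = 928.2 kg/h and vapour = 101.8 kg/h.
The evaporator receives (1−α)·1030 of feed at 0.476 water and removes 0.406 of that water:
0.406×0.476×(1−α)×1030 = 101.8
(1−α) = 101.8/199.05 = 0.5114;  α = 0.4886.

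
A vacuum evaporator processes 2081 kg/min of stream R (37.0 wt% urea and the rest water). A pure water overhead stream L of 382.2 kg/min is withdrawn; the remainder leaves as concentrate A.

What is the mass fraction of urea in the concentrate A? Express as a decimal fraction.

urea is not removed: 2081×0.370 = 769.97 kg/min of urea enters A.
Concentrate = 2081 − 382.2 = 1698.8 kg/min.
Mass fraction = 769.97/1698.8 = 0.453.

0.453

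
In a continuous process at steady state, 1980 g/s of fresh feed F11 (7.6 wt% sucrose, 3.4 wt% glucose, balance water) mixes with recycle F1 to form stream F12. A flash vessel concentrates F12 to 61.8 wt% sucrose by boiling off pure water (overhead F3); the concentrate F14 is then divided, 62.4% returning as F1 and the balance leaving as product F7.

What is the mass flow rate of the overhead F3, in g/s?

1737 g/s

Overall sucrose balance (none leaves overhead): sucrose in fresh feed = sucrose in product, i.e. 1980×0.076 = (1−0.624)·F14·0.618.
F14 = 150.48/(0.618×0.376) = 647.59 g/s.
Recycle F1 = 0.624×647.59 = 404.1 g/s.
Combined feed F12 = 1980 + 404.1 = 2384.1 g/s.
Overhead F3 = F12 − F14 = 2384.1 − 647.59 = 1736.5 g/s.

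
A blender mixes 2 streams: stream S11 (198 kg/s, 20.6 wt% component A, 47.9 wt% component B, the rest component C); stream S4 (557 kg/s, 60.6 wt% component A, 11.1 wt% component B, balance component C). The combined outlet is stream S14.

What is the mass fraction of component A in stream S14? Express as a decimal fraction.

0.501

Total flow out = 198 + 557 = 755 kg/s.
component A in = 198×0.206 + 557×0.606 = 378.33 kg/s.
component A mass fraction in S14 = 378.33/755 = 0.501.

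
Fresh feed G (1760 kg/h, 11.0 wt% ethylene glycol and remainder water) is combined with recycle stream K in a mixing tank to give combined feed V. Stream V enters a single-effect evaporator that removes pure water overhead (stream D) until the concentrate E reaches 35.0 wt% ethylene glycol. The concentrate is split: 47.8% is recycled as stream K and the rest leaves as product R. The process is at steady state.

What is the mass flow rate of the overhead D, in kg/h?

Overall ethylene glycol balance (none leaves overhead): ethylene glycol in fresh feed = ethylene glycol in product, i.e. 1760×0.110 = (1−0.478)·E·0.350.
E = 193.6/(0.350×0.522) = 1059.7 kg/h.
Recycle K = 0.478×1059.7 = 506.52 kg/h.
Combined feed V = 1760 + 506.52 = 2266.5 kg/h.
Overhead D = V − E = 2266.5 − 1059.7 = 1206.9 kg/h.

1207 kg/h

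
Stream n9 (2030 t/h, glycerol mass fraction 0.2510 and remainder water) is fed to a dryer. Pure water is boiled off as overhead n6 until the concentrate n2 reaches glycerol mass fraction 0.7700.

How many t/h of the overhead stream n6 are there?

1368 t/h

glycerol is conserved: 2030×0.251 = 509.53 t/h all reports to the concentrate.
Concentrate = 509.53/(target fraction) = 661.73 t/h.
Overhead = 2030 − 661.73 = 1368.3 t/h.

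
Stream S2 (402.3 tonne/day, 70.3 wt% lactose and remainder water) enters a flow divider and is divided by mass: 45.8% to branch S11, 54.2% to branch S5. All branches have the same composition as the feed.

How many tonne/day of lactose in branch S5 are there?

Branch S5 total = 0.542×402.3 = 218.05 tonne/day.
lactose in S5 = 0.703×218.05 = 153.29 tonne/day.

153.3 tonne/day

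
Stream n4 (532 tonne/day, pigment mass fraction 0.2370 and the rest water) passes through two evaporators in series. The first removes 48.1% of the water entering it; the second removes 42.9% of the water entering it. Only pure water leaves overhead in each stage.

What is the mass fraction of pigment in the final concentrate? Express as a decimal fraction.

0.5118

water in feed = 532×0.763 = 405.92 tonne/day.
After stage 1: water left = (1−0.481)×405.92 = 210.67; stream total = 336.75 tonne/day.
After stage 2: water left = (1−0.429)×210.67 = 120.29; final concentrate = 246.38 tonne/day.
pigment fraction = 126.08/246.38 = 0.5118.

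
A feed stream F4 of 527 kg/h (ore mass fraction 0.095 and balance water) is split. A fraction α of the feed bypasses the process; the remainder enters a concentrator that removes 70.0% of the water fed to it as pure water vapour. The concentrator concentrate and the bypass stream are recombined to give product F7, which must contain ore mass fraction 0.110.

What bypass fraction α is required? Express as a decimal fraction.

0.785

All 527×0.095 = 50.065 kg/h of ore reaches F7, so F7 = 50.065/0.110 = 455.14 kg/h and vapour = 71.864 kg/h.
The evaporator receives (1−α)·527 of feed at 0.905 water and removes 0.700 of that water:
0.700×0.905×(1−α)×527 = 71.864
(1−α) = 71.864/333.85 = 0.2153;  α = 0.7847.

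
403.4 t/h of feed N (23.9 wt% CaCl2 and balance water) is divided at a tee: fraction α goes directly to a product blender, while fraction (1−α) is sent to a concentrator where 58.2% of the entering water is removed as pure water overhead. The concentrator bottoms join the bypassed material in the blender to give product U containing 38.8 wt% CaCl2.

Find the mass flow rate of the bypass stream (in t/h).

53.63 t/h

All 403.4×0.239 = 96.413 t/h of CaCl2 reaches U, so U = 96.413/0.388 = 248.49 t/h and vapour = 154.91 t/h.
The evaporator receives (1−α)·403.4 of feed at 0.761 water and removes 0.582 of that water:
0.582×0.761×(1−α)×403.4 = 154.91
(1−α) = 154.91/178.67 = 0.8671;  α = 0.1329.
Bypass flow = 0.1329×403.4 = 53.63 t/h.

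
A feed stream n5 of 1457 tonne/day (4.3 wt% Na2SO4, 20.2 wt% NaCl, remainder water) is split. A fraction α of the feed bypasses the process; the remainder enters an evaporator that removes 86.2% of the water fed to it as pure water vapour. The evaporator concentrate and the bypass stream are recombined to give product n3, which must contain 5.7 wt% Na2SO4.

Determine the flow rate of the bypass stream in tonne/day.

All 1457×0.043 = 62.651 tonne/day of Na2SO4 reaches n3, so n3 = 62.651/0.057 = 1099.1 tonne/day and vapour = 357.86 tonne/day.
The evaporator receives (1−α)·1457 of feed at 0.755 water and removes 0.862 of that water:
0.862×0.755×(1−α)×1457 = 357.86
(1−α) = 357.86/948.23 = 0.3774;  α = 0.6226.
Bypass flow = 0.6226×1457 = 907.13 tonne/day.

907.1 tonne/day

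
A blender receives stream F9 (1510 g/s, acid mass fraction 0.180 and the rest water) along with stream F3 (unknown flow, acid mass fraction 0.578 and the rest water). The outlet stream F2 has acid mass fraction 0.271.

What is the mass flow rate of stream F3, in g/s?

447.6 g/s

Let F3 be the unknown flow. Total out = 1510 + F3.
acid balance: 271.8 + 0.578·F3 = 0.271·(1510 + F3)
(0.578 − 0.271)·F3 = 0.271×1510 − 271.8 = 137.41
F3 = 137.41 / 0.307 = 447.59 g/s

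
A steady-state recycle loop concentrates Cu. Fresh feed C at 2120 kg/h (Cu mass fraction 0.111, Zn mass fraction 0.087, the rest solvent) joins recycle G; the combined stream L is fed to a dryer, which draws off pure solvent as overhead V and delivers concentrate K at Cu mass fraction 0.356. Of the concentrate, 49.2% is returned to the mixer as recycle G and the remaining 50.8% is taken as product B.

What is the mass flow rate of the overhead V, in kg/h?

1459 kg/h

Overall Cu balance (none leaves overhead): Cu in fresh feed = Cu in product, i.e. 2120×0.111 = (1−0.492)·K·0.356.
K = 235.32/(0.356×0.508) = 1301.2 kg/h.
Recycle G = 0.492×1301.2 = 640.19 kg/h.
Combined feed L = 2120 + 640.19 = 2760.2 kg/h.
Overhead V = L − K = 2760.2 − 1301.2 = 1459 kg/h.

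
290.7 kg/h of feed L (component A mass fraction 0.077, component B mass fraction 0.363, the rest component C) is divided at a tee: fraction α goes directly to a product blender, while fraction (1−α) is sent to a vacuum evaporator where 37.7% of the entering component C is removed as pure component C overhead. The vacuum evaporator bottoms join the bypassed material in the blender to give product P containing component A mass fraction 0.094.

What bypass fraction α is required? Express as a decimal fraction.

0.143

All 290.7×0.077 = 22.384 kg/h of component A reaches P, so P = 22.384/0.094 = 238.13 kg/h and vapour = 52.573 kg/h.
The evaporator receives (1−α)·290.7 of feed at 0.560 component C and removes 0.377 of that component C:
0.377×0.560×(1−α)×290.7 = 52.573
(1−α) = 52.573/61.373 = 0.8566;  α = 0.1434.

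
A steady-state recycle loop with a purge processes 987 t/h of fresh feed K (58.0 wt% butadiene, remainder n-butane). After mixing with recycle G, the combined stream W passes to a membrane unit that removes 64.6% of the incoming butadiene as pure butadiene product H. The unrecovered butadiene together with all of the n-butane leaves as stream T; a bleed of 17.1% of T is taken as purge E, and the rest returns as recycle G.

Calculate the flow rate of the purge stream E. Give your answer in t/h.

n-butane enters only via K and leaves only via the purge: 987×0.420 = 0.171×(n-butane in T), and the membrane unit passes all n-butane, so n-butane in W = n-butane in T = 2424.2 t/h.
butadiene in W: m_A = 987×0.580 + (1−0.171)·(1−0.646)·m_A, so m_A = 572.46/0.7065 = 810.24 t/h.
T = (1−0.646)×810.24 + 2424.2 = 2711 t/h.
Purge E = 0.171×2711 = 463.59 t/h.

463.6 t/h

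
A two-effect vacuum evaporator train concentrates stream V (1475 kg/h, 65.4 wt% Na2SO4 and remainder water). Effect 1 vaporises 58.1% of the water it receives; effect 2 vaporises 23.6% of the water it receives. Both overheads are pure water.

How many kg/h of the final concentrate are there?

water in feed = 1475×0.346 = 510.35 kg/h.
After stage 1: water left = (1−0.581)×510.35 = 213.84; stream total = 1178.5 kg/h.
After stage 2: water left = (1−0.236)×213.84 = 163.37; final concentrate = 1128 kg/h.

1128 kg/h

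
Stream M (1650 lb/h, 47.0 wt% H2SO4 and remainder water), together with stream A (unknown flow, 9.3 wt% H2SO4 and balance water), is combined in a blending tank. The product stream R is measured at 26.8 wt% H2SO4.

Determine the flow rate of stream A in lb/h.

1905 lb/h

Let A be the unknown flow. Total out = 1650 + A.
H2SO4 balance: 775.5 + 0.093·A = 0.268·(1650 + A)
(0.093 − 0.268)·A = 0.268×1650 − 775.5 = -333.3
A = -333.3 / -0.175 = 1904.6 lb/h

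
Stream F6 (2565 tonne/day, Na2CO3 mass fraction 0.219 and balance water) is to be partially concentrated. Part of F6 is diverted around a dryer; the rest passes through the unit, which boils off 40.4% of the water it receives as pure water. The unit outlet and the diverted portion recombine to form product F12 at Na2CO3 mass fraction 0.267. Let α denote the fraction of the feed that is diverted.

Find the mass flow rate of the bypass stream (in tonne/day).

All 2565×0.219 = 561.74 tonne/day of Na2CO3 reaches F12, so F12 = 561.74/0.267 = 2103.9 tonne/day and vapour = 461.12 tonne/day.
The evaporator receives (1−α)·2565 of feed at 0.781 water and removes 0.404 of that water:
0.404×0.781×(1−α)×2565 = 461.12
(1−α) = 461.12/809.32 = 0.5698;  α = 0.4302.
Bypass flow = 0.4302×2565 = 1103.5 tonne/day.

1104 tonne/day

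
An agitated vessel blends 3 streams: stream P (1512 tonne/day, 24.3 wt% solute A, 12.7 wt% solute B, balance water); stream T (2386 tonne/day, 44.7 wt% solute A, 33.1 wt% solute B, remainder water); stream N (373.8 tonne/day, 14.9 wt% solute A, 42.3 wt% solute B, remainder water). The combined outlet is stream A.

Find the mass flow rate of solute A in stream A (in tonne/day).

solute A out = solute A in = 1512×0.243 + 2386×0.447 + 373.8×0.149 = 1489.7 tonne/day.

1490 tonne/day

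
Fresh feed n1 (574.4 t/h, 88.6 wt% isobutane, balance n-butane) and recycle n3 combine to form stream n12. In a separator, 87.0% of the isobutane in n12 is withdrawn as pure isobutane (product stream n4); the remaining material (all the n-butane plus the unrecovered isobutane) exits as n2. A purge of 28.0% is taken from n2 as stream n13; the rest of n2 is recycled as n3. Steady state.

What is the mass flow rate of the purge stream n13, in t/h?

85.92 t/h

n-butane enters only via n1 and leaves only via the purge: 574.4×0.114 = 0.280×(n-butane in n2), and the separator passes all n-butane, so n-butane in n12 = n-butane in n2 = 233.86 t/h.
isobutane in n12: m_A = 574.4×0.886 + (1−0.280)·(1−0.870)·m_A, so m_A = 508.92/0.9064 = 561.47 t/h.
n2 = (1−0.870)×561.47 + 233.86 = 306.85 t/h.
Purge n13 = 0.280×306.85 = 85.919 t/h.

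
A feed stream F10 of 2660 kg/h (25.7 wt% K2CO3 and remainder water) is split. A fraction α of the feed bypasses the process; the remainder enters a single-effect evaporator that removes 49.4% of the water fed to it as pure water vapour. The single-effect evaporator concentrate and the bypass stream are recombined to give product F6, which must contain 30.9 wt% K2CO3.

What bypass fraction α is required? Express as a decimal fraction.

All 2660×0.257 = 683.62 kg/h of K2CO3 reaches F6, so F6 = 683.62/0.309 = 2212.4 kg/h and vapour = 447.64 kg/h.
The evaporator receives (1−α)·2660 of feed at 0.743 water and removes 0.494 of that water:
0.494×0.743×(1−α)×2660 = 447.64
(1−α) = 447.64/976.33 = 0.4585;  α = 0.5415.

0.542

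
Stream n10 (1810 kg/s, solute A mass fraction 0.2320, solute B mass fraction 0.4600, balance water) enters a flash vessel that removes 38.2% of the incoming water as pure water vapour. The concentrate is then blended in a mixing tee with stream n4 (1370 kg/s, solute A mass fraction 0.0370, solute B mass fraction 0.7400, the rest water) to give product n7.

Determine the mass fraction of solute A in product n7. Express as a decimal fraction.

0.1586

Vapour removed = 0.382×0.308×1810 = 212.96 kg/s; concentrate = 1597 kg/s.
solute A reaching the mixer = 419.92 (from concentrate) + 1370×0.037 = 470.61 kg/s.
Product flow = 1597 + 1370 = 2967 kg/s; solute A fraction = 0.1586.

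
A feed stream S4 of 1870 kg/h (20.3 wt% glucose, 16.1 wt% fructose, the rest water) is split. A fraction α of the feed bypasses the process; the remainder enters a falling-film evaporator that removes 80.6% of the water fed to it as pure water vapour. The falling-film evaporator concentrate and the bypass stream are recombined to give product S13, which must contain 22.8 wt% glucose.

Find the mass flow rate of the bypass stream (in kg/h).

All 1870×0.203 = 379.61 kg/h of glucose reaches S13, so S13 = 379.61/0.228 = 1665 kg/h and vapour = 205.04 kg/h.
The evaporator receives (1−α)·1870 of feed at 0.636 water and removes 0.806 of that water:
0.806×0.636×(1−α)×1870 = 205.04
(1−α) = 205.04/958.59 = 0.2139;  α = 0.7861.
Bypass flow = 0.7861×1870 = 1470 kg/h.

1470 kg/h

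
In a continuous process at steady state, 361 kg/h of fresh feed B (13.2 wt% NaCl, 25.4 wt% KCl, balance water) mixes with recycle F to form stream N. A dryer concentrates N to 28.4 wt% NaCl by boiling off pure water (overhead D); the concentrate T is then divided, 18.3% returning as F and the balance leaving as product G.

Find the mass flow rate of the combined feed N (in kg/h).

Overall NaCl balance (none leaves overhead): NaCl in fresh feed = NaCl in product, i.e. 361×0.132 = (1−0.183)·T·0.284.
T = 47.652/(0.284×0.817) = 205.37 kg/h.
Recycle F = 0.183×205.37 = 37.583 kg/h.
Combined feed N = 361 + 37.583 = 398.58 kg/h.

398.6 kg/h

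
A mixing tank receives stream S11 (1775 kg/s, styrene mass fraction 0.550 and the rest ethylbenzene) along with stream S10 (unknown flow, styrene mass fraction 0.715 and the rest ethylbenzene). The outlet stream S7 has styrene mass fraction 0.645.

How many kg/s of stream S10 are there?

2409 kg/s

Let S10 be the unknown flow. Total out = 1775 + S10.
styrene balance: 976.25 + 0.715·S10 = 0.645·(1775 + S10)
(0.715 − 0.645)·S10 = 0.645×1775 − 976.25 = 168.62
S10 = 168.62 / 0.070 = 2408.9 kg/s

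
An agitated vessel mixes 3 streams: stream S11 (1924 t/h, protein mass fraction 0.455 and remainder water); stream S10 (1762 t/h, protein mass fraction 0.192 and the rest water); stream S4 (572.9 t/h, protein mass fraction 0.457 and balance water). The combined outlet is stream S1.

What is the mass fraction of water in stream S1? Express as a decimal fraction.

0.654

Total flow out = 1924 + 1762 + 572.9 = 4258.9 t/h.
water in = 1924×0.545 + 1762×0.808 + 572.9×0.543 = 2783.4 t/h.
water mass fraction in S1 = 2783.4/4258.9 = 0.654.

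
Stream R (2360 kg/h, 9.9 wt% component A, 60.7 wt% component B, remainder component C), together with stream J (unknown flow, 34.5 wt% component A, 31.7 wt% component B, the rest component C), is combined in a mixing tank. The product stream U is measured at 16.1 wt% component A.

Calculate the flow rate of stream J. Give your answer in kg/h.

795.2 kg/h

Let J be the unknown flow. Total out = 2360 + J.
component A balance: 233.64 + 0.345·J = 0.161·(2360 + J)
(0.345 − 0.161)·J = 0.161×2360 − 233.64 = 146.32
J = 146.32 / 0.184 = 795.22 kg/h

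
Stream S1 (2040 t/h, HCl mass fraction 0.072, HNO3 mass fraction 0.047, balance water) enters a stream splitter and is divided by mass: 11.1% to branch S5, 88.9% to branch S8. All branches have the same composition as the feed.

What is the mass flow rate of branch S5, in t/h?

226.4 t/h

Branch S5 flow = 0.111×2040 = 226.44 t/h.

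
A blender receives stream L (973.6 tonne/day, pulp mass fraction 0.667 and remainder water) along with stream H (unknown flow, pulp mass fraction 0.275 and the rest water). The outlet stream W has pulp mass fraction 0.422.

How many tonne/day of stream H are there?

1623 tonne/day

Let H be the unknown flow. Total out = 973.6 + H.
pulp balance: 649.39 + 0.275·H = 0.422·(973.6 + H)
(0.275 − 0.422)·H = 0.422×973.6 − 649.39 = -238.53
H = -238.53 / -0.147 = 1622.7 tonne/day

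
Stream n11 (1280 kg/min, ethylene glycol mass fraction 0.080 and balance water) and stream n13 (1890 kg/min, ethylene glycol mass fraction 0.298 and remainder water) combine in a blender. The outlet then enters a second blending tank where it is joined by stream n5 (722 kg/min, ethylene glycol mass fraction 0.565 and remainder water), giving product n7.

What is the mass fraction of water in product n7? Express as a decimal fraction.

Overall, product flow = 3892 kg/min.
water in = 1280×0.920 + 1890×0.702 + 722×0.435 = 2818.5 kg/min.
water fraction in n7 = 0.724.

0.724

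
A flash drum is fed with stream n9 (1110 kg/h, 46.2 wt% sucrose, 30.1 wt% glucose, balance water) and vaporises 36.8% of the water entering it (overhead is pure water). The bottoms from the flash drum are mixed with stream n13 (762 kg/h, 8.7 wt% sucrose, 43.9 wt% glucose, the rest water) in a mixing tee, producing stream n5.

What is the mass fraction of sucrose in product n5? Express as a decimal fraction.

Vapour removed = 0.368×0.237×1110 = 96.81 kg/h; concentrate = 1013.2 kg/h.
sucrose reaching the mixer = 512.82 (from concentrate) + 762×0.087 = 579.11 kg/h.
Product flow = 1013.2 + 762 = 1775.2 kg/h; sucrose fraction = 0.326.

0.326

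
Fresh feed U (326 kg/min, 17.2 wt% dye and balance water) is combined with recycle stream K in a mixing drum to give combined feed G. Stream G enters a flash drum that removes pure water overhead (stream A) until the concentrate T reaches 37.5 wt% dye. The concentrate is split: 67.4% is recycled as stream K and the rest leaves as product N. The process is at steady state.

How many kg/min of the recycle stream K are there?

309.1 kg/min

Overall dye balance (none leaves overhead): dye in fresh feed = dye in product, i.e. 326×0.172 = (1−0.674)·T·0.375.
T = 56.072/(0.375×0.326) = 458.67 kg/min.
Recycle K = 0.674×458.67 = 309.14 kg/min.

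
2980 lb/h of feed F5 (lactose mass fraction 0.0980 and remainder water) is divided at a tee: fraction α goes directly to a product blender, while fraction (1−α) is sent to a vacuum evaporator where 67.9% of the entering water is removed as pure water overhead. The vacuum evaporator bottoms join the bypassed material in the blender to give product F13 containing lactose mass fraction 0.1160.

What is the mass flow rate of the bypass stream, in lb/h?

2225 lb/h

All 2980×0.098 = 292.04 lb/h of lactose reaches F13, so F13 = 292.04/0.116 = 2517.6 lb/h and vapour = 462.41 lb/h.
The evaporator receives (1−α)·2980 of feed at 0.902 water and removes 0.679 of that water:
0.679×0.902×(1−α)×2980 = 462.41
(1−α) = 462.41/1825.1 = 0.2534;  α = 0.7466.
Bypass flow = 0.7466×2980 = 2225 lb/h.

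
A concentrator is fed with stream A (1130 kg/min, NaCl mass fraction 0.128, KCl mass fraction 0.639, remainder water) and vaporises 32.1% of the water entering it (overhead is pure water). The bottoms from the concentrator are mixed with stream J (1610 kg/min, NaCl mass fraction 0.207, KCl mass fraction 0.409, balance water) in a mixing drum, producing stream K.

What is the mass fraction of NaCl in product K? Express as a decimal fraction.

0.180

Vapour removed = 0.321×0.233×1130 = 84.516 kg/min; concentrate = 1045.5 kg/min.
NaCl reaching the mixer = 144.64 (from concentrate) + 1610×0.207 = 477.91 kg/min.
Product flow = 1045.5 + 1610 = 2655.5 kg/min; NaCl fraction = 0.180.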